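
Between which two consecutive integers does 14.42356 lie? 14 and 15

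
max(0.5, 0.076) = 0.5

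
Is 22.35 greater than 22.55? No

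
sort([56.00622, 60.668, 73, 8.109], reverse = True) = [73, 60.668, 56.00622, 8.109]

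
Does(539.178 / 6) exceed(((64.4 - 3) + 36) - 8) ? Yes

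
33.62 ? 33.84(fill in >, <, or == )<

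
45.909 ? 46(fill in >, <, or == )<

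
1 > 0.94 True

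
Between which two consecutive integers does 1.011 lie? 1 and 2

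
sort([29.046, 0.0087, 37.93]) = [0.0087, 29.046, 37.93]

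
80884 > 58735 True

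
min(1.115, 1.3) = 1.115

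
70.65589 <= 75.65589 True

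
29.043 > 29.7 False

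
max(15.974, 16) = 16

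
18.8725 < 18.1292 False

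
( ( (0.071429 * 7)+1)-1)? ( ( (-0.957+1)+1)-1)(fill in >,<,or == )>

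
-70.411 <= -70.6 False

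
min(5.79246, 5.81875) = 5.79246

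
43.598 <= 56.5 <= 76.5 True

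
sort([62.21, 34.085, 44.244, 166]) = [34.085, 44.244, 62.21, 166]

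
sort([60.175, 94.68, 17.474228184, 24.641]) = [17.474228184, 24.641, 60.175, 94.68]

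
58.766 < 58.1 False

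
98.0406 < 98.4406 True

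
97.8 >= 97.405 True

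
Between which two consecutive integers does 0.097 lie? 0 and 1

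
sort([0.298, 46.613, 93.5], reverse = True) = [93.5, 46.613, 0.298]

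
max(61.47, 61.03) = 61.47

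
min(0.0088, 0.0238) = 0.0088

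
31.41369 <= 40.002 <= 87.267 True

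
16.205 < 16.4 True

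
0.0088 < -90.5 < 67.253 False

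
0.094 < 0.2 True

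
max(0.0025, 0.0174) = 0.0174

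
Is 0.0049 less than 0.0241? Yes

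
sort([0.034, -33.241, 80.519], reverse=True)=[80.519, 0.034, -33.241]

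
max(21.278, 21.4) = 21.4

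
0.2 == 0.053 False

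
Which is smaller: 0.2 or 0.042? 0.042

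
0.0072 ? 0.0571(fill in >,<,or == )<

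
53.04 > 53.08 False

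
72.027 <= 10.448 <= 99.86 False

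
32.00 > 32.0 False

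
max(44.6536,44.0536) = 44.6536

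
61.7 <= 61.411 False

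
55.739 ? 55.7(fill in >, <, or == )>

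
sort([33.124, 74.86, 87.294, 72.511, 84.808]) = [33.124, 72.511, 74.86, 84.808, 87.294]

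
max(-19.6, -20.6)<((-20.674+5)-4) False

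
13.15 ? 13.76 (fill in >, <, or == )<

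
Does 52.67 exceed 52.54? Yes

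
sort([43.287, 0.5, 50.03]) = [0.5, 43.287, 50.03]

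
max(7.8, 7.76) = 7.8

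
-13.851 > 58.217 False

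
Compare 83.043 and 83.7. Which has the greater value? 83.7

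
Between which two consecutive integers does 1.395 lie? 1 and 2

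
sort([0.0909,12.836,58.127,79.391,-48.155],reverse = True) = [79.391,58.127,12.836,0.0909,-48.155]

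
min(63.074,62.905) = 62.905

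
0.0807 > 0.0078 True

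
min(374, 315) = 315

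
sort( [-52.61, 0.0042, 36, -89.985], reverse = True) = [36, 0.0042, -52.61, -89.985]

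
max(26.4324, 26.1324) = 26.4324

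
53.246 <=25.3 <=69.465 False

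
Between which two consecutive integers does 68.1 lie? 68 and 69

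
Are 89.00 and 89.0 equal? Yes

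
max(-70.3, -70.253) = -70.253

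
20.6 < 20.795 True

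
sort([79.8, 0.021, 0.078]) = [0.021, 0.078, 79.8]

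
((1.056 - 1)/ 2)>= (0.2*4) False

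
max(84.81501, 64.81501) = 84.81501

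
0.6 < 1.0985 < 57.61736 True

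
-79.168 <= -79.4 False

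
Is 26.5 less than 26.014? No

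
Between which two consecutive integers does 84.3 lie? 84 and 85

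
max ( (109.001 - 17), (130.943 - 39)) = 92.001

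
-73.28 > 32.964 False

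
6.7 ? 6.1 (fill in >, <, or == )>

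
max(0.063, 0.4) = 0.4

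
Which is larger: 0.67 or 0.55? 0.67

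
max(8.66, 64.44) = 64.44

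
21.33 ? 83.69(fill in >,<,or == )<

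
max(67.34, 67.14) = 67.34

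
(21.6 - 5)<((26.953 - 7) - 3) True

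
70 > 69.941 True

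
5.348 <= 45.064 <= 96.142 True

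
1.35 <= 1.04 False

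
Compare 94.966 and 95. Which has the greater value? 95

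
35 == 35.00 True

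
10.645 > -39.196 True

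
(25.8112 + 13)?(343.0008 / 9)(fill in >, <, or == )>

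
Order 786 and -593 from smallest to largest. -593, 786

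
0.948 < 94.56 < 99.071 True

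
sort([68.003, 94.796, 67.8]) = [67.8, 68.003, 94.796]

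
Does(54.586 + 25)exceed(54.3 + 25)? Yes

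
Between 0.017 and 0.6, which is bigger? 0.6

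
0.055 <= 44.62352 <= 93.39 True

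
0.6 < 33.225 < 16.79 False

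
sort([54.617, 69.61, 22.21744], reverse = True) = [69.61, 54.617, 22.21744]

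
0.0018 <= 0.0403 True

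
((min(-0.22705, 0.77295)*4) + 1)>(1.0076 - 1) True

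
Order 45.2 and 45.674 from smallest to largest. 45.2, 45.674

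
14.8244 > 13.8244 True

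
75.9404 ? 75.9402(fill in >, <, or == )>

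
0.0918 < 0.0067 False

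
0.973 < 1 True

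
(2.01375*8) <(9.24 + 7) True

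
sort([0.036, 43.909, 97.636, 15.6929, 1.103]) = [0.036, 1.103, 15.6929, 43.909, 97.636]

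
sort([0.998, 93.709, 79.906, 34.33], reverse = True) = [93.709, 79.906, 34.33, 0.998]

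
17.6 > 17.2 True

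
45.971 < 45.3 False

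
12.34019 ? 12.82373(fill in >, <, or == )<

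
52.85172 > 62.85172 False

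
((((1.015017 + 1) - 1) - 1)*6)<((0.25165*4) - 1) False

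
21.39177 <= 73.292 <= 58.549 False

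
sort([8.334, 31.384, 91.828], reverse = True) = [91.828, 31.384, 8.334]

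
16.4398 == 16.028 False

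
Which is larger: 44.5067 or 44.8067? 44.8067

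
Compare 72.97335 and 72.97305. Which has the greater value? 72.97335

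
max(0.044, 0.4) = 0.4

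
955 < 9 False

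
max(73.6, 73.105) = 73.6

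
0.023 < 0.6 True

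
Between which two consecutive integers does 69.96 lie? 69 and 70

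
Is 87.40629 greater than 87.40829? No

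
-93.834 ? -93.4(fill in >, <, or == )<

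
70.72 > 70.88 False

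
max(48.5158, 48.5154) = 48.5158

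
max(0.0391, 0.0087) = 0.0391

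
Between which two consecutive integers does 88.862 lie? 88 and 89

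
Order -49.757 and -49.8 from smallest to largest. -49.8, -49.757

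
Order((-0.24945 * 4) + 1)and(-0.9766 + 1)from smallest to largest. ((-0.24945 * 4) + 1),(-0.9766 + 1)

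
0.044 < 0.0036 False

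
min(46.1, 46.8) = 46.1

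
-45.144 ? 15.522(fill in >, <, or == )<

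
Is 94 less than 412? Yes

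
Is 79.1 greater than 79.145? No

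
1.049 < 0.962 False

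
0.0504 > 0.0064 True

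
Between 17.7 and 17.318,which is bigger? 17.7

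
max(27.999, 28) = 28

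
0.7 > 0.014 True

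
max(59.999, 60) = 60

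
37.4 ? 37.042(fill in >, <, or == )>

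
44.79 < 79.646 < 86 True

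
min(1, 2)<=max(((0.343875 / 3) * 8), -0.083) False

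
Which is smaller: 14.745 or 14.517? 14.517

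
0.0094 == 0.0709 False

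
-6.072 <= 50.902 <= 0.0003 False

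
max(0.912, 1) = 1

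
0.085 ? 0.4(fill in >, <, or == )<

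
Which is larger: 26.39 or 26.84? 26.84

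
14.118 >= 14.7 False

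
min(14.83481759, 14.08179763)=14.08179763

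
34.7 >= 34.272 True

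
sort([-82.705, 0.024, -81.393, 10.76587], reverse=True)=[10.76587, 0.024, -81.393, -82.705]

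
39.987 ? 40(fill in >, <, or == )<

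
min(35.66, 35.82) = 35.66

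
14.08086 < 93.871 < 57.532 False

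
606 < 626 True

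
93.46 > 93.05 True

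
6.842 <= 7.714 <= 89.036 True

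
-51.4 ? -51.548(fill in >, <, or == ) >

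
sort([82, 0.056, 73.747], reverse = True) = [82, 73.747, 0.056]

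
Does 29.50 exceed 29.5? No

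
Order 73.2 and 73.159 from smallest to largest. 73.159, 73.2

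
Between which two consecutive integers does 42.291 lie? 42 and 43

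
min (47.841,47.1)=47.1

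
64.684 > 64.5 True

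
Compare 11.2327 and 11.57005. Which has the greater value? 11.57005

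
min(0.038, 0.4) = 0.038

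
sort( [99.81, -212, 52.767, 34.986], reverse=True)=[99.81, 52.767, 34.986, -212]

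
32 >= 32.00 True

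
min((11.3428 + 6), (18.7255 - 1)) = 17.3428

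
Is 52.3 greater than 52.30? No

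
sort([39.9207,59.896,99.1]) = [39.9207,59.896,99.1]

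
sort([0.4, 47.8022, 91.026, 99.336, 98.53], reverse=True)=[99.336, 98.53, 91.026, 47.8022, 0.4]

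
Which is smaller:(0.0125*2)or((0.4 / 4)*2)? (0.0125*2)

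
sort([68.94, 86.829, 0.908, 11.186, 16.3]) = [0.908, 11.186, 16.3, 68.94, 86.829]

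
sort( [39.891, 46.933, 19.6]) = [19.6, 39.891, 46.933]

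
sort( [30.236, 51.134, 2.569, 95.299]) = [2.569, 30.236, 51.134, 95.299]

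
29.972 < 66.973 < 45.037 False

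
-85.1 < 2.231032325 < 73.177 True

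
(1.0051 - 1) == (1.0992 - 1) False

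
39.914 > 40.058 False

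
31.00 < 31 False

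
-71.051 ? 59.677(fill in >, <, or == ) <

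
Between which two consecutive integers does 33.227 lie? 33 and 34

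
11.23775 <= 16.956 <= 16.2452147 False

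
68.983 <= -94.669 False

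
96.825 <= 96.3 False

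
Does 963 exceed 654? Yes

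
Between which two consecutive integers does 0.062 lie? 0 and 1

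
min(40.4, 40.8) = 40.4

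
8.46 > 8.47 False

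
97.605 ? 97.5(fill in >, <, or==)>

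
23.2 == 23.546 False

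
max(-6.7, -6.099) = -6.099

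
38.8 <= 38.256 False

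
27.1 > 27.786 False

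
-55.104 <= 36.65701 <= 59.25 True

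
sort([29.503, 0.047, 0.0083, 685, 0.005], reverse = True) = [685, 29.503, 0.047, 0.0083, 0.005]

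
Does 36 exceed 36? No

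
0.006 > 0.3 False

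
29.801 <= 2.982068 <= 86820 False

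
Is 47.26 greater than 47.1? Yes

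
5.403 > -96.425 True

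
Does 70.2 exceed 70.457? No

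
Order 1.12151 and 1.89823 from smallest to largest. 1.12151, 1.89823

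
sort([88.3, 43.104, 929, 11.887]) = [11.887, 43.104, 88.3, 929]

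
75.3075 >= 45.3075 True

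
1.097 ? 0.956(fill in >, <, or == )>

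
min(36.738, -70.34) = -70.34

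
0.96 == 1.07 False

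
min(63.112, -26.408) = -26.408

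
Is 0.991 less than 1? Yes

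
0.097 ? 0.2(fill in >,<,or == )<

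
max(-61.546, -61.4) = -61.4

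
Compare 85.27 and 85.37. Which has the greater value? 85.37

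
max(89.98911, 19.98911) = 89.98911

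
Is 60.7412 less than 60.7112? No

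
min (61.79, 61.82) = 61.79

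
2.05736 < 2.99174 True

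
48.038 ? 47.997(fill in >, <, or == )>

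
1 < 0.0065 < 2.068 False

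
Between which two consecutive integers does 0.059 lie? 0 and 1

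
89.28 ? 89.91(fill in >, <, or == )<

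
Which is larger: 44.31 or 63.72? 63.72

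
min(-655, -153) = -655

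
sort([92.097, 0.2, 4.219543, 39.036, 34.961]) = [0.2, 4.219543, 34.961, 39.036, 92.097]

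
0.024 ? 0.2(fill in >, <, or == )<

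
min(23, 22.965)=22.965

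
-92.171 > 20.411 False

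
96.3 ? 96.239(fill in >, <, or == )>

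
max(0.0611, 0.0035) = 0.0611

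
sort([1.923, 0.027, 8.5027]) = [0.027, 1.923, 8.5027]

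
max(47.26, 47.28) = 47.28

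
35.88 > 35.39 True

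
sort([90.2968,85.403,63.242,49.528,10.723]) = [10.723,49.528,63.242,85.403,90.2968]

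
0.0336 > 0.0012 True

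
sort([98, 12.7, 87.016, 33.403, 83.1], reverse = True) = [98, 87.016, 83.1, 33.403, 12.7]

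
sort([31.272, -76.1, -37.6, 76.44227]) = [-76.1, -37.6, 31.272, 76.44227]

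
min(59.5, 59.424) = 59.424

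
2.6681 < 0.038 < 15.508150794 False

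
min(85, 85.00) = 85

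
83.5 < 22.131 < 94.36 False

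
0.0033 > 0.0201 False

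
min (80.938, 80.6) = 80.6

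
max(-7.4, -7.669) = -7.4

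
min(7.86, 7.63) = 7.63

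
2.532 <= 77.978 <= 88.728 True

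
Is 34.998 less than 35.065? Yes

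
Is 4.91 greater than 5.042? No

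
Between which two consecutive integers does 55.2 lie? 55 and 56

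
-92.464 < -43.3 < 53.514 True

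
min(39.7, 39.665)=39.665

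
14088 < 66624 True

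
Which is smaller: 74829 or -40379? -40379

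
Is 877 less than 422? No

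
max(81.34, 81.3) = 81.34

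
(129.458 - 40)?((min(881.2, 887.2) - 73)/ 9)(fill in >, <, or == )<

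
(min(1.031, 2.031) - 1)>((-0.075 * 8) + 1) False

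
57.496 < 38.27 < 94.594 False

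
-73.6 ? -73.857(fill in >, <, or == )>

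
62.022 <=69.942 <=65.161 False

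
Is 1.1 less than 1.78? Yes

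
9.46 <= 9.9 True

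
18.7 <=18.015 False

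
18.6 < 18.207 False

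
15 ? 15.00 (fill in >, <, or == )==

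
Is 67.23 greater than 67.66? No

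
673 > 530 True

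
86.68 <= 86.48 False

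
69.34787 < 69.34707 False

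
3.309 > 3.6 False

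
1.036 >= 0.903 True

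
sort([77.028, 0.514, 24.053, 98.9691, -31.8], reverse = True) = [98.9691, 77.028, 24.053, 0.514, -31.8]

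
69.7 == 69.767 False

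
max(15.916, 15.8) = 15.916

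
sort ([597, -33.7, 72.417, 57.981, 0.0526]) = [-33.7, 0.0526, 57.981, 72.417, 597]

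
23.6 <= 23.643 True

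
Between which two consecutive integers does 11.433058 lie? 11 and 12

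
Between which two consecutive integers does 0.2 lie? 0 and 1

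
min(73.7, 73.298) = 73.298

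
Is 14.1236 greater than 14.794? No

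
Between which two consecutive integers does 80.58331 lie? 80 and 81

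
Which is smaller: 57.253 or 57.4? 57.253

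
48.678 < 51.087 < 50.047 False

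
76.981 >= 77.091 False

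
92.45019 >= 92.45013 True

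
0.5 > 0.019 True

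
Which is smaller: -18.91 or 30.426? -18.91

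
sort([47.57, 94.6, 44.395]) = [44.395, 47.57, 94.6]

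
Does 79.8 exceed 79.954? No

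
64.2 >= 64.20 True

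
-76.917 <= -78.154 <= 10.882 False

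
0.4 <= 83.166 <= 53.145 False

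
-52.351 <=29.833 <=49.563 True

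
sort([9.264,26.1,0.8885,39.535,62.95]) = [0.8885,9.264,26.1,39.535,62.95]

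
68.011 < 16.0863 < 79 False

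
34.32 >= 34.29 True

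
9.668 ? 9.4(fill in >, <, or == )>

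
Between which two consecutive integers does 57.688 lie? 57 and 58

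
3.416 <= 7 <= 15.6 True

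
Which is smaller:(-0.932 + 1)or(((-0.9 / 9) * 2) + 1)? (-0.932 + 1)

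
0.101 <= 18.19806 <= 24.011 True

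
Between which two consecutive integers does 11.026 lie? 11 and 12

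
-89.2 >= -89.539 True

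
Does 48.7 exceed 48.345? Yes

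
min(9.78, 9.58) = 9.58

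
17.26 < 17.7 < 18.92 True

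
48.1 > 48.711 False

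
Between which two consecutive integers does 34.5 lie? 34 and 35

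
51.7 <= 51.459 False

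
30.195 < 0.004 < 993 False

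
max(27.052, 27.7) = 27.7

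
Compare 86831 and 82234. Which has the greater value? 86831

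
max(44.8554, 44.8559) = 44.8559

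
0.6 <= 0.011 False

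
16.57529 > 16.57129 True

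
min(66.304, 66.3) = 66.3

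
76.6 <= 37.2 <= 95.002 False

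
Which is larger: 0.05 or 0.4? 0.4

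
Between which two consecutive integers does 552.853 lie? 552 and 553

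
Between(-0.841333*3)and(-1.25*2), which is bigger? (-1.25*2)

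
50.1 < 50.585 True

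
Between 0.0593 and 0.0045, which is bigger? 0.0593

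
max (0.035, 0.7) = 0.7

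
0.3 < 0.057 False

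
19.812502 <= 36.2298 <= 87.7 True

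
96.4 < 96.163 False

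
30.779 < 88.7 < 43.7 False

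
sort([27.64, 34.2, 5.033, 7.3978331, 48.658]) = [5.033, 7.3978331, 27.64, 34.2, 48.658]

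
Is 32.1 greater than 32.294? No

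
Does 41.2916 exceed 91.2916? No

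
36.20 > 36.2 False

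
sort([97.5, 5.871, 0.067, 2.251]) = [0.067, 2.251, 5.871, 97.5]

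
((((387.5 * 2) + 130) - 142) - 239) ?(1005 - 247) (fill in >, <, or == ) <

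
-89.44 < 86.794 True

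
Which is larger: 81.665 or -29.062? 81.665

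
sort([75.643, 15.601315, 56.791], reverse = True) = [75.643, 56.791, 15.601315]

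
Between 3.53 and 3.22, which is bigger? 3.53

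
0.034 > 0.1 False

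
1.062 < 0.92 False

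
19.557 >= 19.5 True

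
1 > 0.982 True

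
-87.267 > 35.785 False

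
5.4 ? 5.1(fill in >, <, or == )>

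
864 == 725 False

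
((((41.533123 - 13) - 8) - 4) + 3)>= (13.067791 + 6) True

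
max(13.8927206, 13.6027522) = 13.8927206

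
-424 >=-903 True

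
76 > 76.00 False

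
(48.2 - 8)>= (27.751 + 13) False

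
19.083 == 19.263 False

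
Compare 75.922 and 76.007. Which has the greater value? 76.007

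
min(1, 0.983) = 0.983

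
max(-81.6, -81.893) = -81.6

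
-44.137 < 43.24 True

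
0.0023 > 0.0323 False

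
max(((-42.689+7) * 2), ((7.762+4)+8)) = 19.762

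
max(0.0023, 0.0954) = 0.0954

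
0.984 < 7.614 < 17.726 True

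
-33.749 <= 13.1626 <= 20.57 True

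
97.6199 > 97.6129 True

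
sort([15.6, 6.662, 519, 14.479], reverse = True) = [519, 15.6, 14.479, 6.662]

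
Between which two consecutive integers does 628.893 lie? 628 and 629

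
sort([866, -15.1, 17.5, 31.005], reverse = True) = [866, 31.005, 17.5, -15.1]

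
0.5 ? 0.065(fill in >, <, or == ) >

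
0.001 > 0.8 False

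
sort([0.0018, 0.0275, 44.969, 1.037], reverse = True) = [44.969, 1.037, 0.0275, 0.0018]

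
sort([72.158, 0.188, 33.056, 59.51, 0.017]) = [0.017, 0.188, 33.056, 59.51, 72.158]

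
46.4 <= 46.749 True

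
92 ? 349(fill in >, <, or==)<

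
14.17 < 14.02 False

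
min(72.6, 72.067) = 72.067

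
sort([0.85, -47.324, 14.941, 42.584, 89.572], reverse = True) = [89.572, 42.584, 14.941, 0.85, -47.324]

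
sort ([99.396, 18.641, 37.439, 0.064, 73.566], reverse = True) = [99.396, 73.566, 37.439, 18.641, 0.064]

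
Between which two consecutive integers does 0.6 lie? 0 and 1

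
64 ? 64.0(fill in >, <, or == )==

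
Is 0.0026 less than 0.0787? Yes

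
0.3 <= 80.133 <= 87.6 True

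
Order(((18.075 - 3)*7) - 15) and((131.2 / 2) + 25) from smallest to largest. (((18.075 - 3)*7) - 15), ((131.2 / 2) + 25)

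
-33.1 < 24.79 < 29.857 True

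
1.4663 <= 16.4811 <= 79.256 True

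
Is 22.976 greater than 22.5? Yes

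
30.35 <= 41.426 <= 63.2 True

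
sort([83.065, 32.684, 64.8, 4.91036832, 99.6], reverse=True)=[99.6, 83.065, 64.8, 32.684, 4.91036832]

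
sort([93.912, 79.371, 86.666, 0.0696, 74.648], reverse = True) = [93.912, 86.666, 79.371, 74.648, 0.0696]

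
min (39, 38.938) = 38.938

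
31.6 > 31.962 False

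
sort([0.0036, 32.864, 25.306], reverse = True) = [32.864, 25.306, 0.0036]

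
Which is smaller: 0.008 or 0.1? 0.008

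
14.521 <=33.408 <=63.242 True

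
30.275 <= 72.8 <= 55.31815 False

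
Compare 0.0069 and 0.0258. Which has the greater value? 0.0258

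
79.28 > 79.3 False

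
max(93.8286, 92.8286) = 93.8286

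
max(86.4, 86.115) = 86.4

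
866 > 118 True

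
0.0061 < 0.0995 True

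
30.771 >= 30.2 True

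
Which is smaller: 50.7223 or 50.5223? 50.5223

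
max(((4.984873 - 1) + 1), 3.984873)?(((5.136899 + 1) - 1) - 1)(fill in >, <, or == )>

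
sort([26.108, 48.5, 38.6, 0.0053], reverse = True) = [48.5, 38.6, 26.108, 0.0053]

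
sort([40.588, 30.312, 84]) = [30.312, 40.588, 84]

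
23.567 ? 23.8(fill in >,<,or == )<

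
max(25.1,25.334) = 25.334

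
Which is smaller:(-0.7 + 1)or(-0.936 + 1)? (-0.936 + 1)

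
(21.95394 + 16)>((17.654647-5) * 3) False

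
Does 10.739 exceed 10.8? No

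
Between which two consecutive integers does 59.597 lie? 59 and 60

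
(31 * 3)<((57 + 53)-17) False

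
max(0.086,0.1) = 0.1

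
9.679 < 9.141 False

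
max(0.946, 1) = 1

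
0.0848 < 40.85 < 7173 True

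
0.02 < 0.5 True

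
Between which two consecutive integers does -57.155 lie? -58 and -57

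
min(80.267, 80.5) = 80.267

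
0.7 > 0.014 True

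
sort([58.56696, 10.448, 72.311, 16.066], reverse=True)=[72.311, 58.56696, 16.066, 10.448]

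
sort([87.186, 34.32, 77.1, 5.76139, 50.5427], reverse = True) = [87.186, 77.1, 50.5427, 34.32, 5.76139]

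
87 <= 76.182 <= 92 False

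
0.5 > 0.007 True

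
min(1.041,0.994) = 0.994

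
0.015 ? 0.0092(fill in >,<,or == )>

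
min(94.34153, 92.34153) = 92.34153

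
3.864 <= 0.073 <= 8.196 False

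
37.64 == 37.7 False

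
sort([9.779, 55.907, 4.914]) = [4.914, 9.779, 55.907]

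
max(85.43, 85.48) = 85.48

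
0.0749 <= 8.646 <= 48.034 True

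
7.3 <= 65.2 True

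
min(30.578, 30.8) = 30.578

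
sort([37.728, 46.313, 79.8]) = [37.728, 46.313, 79.8]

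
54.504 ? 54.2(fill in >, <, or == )>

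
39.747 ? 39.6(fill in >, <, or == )>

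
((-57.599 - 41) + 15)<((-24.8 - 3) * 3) True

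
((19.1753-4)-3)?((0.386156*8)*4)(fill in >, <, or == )<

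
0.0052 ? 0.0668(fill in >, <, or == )<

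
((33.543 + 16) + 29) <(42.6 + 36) True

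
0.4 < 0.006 False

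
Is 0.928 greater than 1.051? No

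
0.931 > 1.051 False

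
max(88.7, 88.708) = 88.708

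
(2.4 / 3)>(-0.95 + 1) True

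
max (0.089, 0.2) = 0.2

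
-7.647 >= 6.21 False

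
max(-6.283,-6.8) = -6.283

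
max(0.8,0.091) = 0.8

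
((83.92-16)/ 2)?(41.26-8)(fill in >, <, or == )>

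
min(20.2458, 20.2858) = 20.2458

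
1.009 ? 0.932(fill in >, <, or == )>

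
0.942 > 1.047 False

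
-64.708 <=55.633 True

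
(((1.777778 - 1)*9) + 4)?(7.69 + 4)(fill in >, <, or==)<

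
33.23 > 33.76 False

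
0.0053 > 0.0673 False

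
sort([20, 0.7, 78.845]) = [0.7, 20, 78.845]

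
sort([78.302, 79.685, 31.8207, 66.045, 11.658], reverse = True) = [79.685, 78.302, 66.045, 31.8207, 11.658]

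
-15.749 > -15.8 True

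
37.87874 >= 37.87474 True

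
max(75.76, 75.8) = 75.8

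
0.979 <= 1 True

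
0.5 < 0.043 False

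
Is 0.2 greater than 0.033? Yes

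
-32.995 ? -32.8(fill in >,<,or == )<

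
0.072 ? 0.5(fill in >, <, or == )<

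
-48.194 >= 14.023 False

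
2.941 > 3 False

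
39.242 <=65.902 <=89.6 True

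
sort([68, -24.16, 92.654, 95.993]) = [-24.16, 68, 92.654, 95.993]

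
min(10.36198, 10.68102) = 10.36198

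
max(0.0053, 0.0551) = 0.0551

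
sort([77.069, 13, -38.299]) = [-38.299, 13, 77.069]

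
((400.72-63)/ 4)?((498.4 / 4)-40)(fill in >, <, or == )<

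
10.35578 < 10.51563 True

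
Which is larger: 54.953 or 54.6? 54.953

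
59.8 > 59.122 True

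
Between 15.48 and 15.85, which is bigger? 15.85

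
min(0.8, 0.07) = 0.07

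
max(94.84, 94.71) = 94.84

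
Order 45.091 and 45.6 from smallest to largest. 45.091, 45.6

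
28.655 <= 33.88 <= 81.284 True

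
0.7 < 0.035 False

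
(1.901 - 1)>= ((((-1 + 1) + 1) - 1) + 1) False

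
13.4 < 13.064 False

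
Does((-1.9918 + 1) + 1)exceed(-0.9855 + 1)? No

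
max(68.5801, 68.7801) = 68.7801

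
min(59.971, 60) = 59.971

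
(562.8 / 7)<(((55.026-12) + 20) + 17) False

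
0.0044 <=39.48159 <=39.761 True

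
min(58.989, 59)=58.989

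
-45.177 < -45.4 False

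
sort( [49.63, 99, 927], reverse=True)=[927, 99, 49.63]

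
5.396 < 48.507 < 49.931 True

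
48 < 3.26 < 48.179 False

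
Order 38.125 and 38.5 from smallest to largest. 38.125, 38.5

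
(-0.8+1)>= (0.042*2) True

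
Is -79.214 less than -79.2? Yes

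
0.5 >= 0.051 True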